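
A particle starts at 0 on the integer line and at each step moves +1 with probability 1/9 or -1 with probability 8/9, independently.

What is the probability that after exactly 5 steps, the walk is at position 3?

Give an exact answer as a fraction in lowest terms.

To reach position 3 after 5 steps: need 4 steps of +1 and 1 step of -1.
Number of such sequences: C(5,4) = 5
Each has probability (1/9)^4 · (8/9)^1 = 8/59049
P = 5 · 8/59049 = 40/59049

Answer: 40/59049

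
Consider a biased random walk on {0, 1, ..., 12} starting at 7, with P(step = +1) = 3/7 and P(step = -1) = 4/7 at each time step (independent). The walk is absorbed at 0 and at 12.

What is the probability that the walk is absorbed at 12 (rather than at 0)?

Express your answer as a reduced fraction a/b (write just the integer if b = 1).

Answer: 3449871/16245775

Derivation:
Biased walk: p = 3/7, q = 4/7, r = q/p = 4/3
Gambler's ruin: P(hit 12 before 0 | start at 7) = (1 - r^a)/(1 - r^N)
r^7 = 16384/2187; r^12 = 16777216/531441
P = (1 - 16384/2187) / (1 - 16777216/531441) = -14197/2187 / -16245775/531441 = 3449871/16245775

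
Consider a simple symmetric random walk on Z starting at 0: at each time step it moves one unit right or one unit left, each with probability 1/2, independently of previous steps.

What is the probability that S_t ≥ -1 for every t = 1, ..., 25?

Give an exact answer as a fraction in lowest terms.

Let f(t,s) = #length-t paths at position s with S_1..S_t all ≥ -1.
f(t,s) = f(t-1,s-1) + f(t-1,s+1) for s ≥ -1; f(t,s) = 0 for s < -1.
t=0: f(0,0)=1
t=1: f(1,-1)=1 f(1,1)=1
t=2: f(2,0)=2 f(2,2)=1
t=3: f(3,-1)=2 f(3,1)=3 f(3,3)=1
t=4: f(4,0)=5 f(4,2)=4 f(4,4)=1
t=5: f(5,-1)=5 f(5,1)=9 f(5,3)=5 f(5,5)=1
t=6: f(6,0)=14 f(6,2)=14 f(6,4)=6 f(6,6)=1
t=7: f(7,-1)=14 f(7,1)=28 f(7,3)=20 f(7,5)=7 f(7,7)=1
t=8: f(8,0)=42 f(8,2)=48 f(8,4)=27 f(8,6)=8 f(8,8)=1
t=9: f(9,-1)=42 f(9,1)=90 f(9,3)=75 f(9,5)=35 f(9,7)=9 f(9,9)=1
t=10: f(10,0)=132 f(10,2)=165 f(10,4)=110 f(10,6)=44 f(10,8)=10 f(10,10)=1
t=11: f(11,-1)=132 f(11,1)=297 f(11,3)=275 f(11,5)=154 f(11,7)=54 f(11,9)=11 f(11,11)=1
t=12: f(12,0)=429 f(12,2)=572 f(12,4)=429 f(12,6)=208 f(12,8)=65 f(12,10)=12 f(12,12)=1
t=13: f(13,-1)=429 f(13,1)=1001 f(13,3)=1001 f(13,5)=637 f(13,7)=273 f(13,9)=77 f(13,11)=13 f(13,13)=1
t=14: f(14,0)=1430 f(14,2)=2002 f(14,4)=1638 f(14,6)=910 f(14,8)=350 f(14,10)=90 f(14,12)=14 f(14,14)=1
t=15: f(15,-1)=1430 f(15,1)=3432 f(15,3)=3640 f(15,5)=2548 f(15,7)=1260 f(15,9)=440 f(15,11)=104 f(15,13)=15 f(15,15)=1
t=16: f(16,0)=4862 f(16,2)=7072 f(16,4)=6188 f(16,6)=3808 f(16,8)=1700 f(16,10)=544 f(16,12)=119 f(16,14)=16 f(16,16)=1
t=17: f(17,-1)=4862 f(17,1)=11934 f(17,3)=13260 f(17,5)=9996 f(17,7)=5508 f(17,9)=2244 f(17,11)=663 f(17,13)=135 f(17,15)=17 f(17,17)=1
t=18: f(18,0)=16796 f(18,2)=25194 f(18,4)=23256 f(18,6)=15504 f(18,8)=7752 f(18,10)=2907 f(18,12)=798 f(18,14)=152 f(18,16)=18 f(18,18)=1
t=19: f(19,-1)=16796 f(19,1)=41990 f(19,3)=48450 f(19,5)=38760 f(19,7)=23256 f(19,9)=10659 f(19,11)=3705 f(19,13)=950 f(19,15)=170 f(19,17)=19 f(19,19)=1
t=20: f(20,0)=58786 f(20,2)=90440 f(20,4)=87210 f(20,6)=62016 f(20,8)=33915 f(20,10)=14364 f(20,12)=4655 f(20,14)=1120 f(20,16)=189 f(20,18)=20 f(20,20)=1
t=21: f(21,-1)=58786 f(21,1)=149226 f(21,3)=177650 f(21,5)=149226 f(21,7)=95931 f(21,9)=48279 f(21,11)=19019 f(21,13)=5775 f(21,15)=1309 f(21,17)=209 f(21,19)=21 f(21,21)=1
t=22: f(22,0)=208012 f(22,2)=326876 f(22,4)=326876 f(22,6)=245157 f(22,8)=144210 f(22,10)=67298 f(22,12)=24794 f(22,14)=7084 f(22,16)=1518 f(22,18)=230 f(22,20)=22 f(22,22)=1
t=23: f(23,-1)=208012 f(23,1)=534888 f(23,3)=653752 f(23,5)=572033 f(23,7)=389367 f(23,9)=211508 f(23,11)=92092 f(23,13)=31878 f(23,15)=8602 f(23,17)=1748 f(23,19)=252 f(23,21)=23 f(23,23)=1
t=24: f(24,0)=742900 f(24,2)=1188640 f(24,4)=1225785 f(24,6)=961400 f(24,8)=600875 f(24,10)=303600 f(24,12)=123970 f(24,14)=40480 f(24,16)=10350 f(24,18)=2000 f(24,20)=275 f(24,22)=24 f(24,24)=1
t=25: f(25,-1)=742900 f(25,1)=1931540 f(25,3)=2414425 f(25,5)=2187185 f(25,7)=1562275 f(25,9)=904475 f(25,11)=427570 f(25,13)=164450 f(25,15)=50830 f(25,17)=12350 f(25,19)=2275 f(25,21)=299 f(25,23)=25 f(25,25)=1
Σ_s f(25,s) = 10400600
P = 10400600/33554432 = 1300075/4194304

Answer: 1300075/4194304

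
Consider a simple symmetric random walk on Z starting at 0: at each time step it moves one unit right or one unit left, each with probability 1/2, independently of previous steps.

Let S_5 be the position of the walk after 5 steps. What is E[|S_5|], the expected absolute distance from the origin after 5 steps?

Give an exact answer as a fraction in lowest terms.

S_5 takes values m ≡ 1 (mod 2) with |m| ≤ 5; P(S_5=m) = C(5,(5+m)/2)/2^5.
Total paths: 2^5 = 32
Distribution: P(S=-5)=1/32, P(S=-3)=5/32, P(S=-1)=10/32, P(S=1)=10/32, P(S=3)=5/32, P(S=5)=1/32
E[|S_5|] = Σ_m |m|·P(S_5=m) = 60/32 = 15/8

Answer: 15/8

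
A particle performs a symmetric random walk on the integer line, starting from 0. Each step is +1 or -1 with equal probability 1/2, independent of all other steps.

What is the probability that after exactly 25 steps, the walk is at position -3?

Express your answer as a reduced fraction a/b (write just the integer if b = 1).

To reach position -3 after 25 steps: need 11 steps of +1 and 14 of -1.
Favorable paths: C(25,11) = 4457400
Total paths: 2^25 = 33554432
P = 4457400/33554432 = 557175/4194304

Answer: 557175/4194304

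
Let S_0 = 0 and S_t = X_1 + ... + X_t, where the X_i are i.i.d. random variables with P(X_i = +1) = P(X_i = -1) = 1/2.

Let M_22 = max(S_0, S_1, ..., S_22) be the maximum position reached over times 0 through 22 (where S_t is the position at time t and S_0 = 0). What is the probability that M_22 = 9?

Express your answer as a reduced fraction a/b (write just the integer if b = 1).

Let M_22 = max(S_0,...,S_22). Use the reflection principle: for j ≥ 1, #{paths with M_22 ≥ j} = #{S_22 ≥ j} + #{S_22 ≥ j+1}.
By reflection, #{M_22 ≥ 9} = #{S_22 ≥ 9} + #{S_22 ≥ 10} = 110056 + 110056 = 220112.
#{M_22 ≥ 10} = #{S_22 ≥ 10} + #{S_22 ≥ 11} = 110056 + 35443 = 145499.
#{M_22 = 9} = 220112 - 145499 = 74613.
P(M_22 = 9) = 74613/4194304 = 74613/4194304

Answer: 74613/4194304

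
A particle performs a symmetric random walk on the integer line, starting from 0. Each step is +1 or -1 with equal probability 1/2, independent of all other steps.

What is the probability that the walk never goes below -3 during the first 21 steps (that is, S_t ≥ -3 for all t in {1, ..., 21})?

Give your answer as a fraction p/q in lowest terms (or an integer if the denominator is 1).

Answer: 323323/524288

Derivation:
Let f(t,s) = #length-t paths at position s with S_1..S_t all ≥ -3.
f(t,s) = f(t-1,s-1) + f(t-1,s+1) for s ≥ -3; f(t,s) = 0 for s < -3.
t=0: f(0,0)=1
t=1: f(1,-1)=1 f(1,1)=1
t=2: f(2,-2)=1 f(2,0)=2 f(2,2)=1
t=3: f(3,-3)=1 f(3,-1)=3 f(3,1)=3 f(3,3)=1
t=4: f(4,-2)=4 f(4,0)=6 f(4,2)=4 f(4,4)=1
t=5: f(5,-3)=4 f(5,-1)=10 f(5,1)=10 f(5,3)=5 f(5,5)=1
t=6: f(6,-2)=14 f(6,0)=20 f(6,2)=15 f(6,4)=6 f(6,6)=1
t=7: f(7,-3)=14 f(7,-1)=34 f(7,1)=35 f(7,3)=21 f(7,5)=7 f(7,7)=1
t=8: f(8,-2)=48 f(8,0)=69 f(8,2)=56 f(8,4)=28 f(8,6)=8 f(8,8)=1
t=9: f(9,-3)=48 f(9,-1)=117 f(9,1)=125 f(9,3)=84 f(9,5)=36 f(9,7)=9 f(9,9)=1
t=10: f(10,-2)=165 f(10,0)=242 f(10,2)=209 f(10,4)=120 f(10,6)=45 f(10,8)=10 f(10,10)=1
t=11: f(11,-3)=165 f(11,-1)=407 f(11,1)=451 f(11,3)=329 f(11,5)=165 f(11,7)=55 f(11,9)=11 f(11,11)=1
t=12: f(12,-2)=572 f(12,0)=858 f(12,2)=780 f(12,4)=494 f(12,6)=220 f(12,8)=66 f(12,10)=12 f(12,12)=1
t=13: f(13,-3)=572 f(13,-1)=1430 f(13,1)=1638 f(13,3)=1274 f(13,5)=714 f(13,7)=286 f(13,9)=78 f(13,11)=13 f(13,13)=1
t=14: f(14,-2)=2002 f(14,0)=3068 f(14,2)=2912 f(14,4)=1988 f(14,6)=1000 f(14,8)=364 f(14,10)=91 f(14,12)=14 f(14,14)=1
t=15: f(15,-3)=2002 f(15,-1)=5070 f(15,1)=5980 f(15,3)=4900 f(15,5)=2988 f(15,7)=1364 f(15,9)=455 f(15,11)=105 f(15,13)=15 f(15,15)=1
t=16: f(16,-2)=7072 f(16,0)=11050 f(16,2)=10880 f(16,4)=7888 f(16,6)=4352 f(16,8)=1819 f(16,10)=560 f(16,12)=120 f(16,14)=16 f(16,16)=1
t=17: f(17,-3)=7072 f(17,-1)=18122 f(17,1)=21930 f(17,3)=18768 f(17,5)=12240 f(17,7)=6171 f(17,9)=2379 f(17,11)=680 f(17,13)=136 f(17,15)=17 f(17,17)=1
t=18: f(18,-2)=25194 f(18,0)=40052 f(18,2)=40698 f(18,4)=31008 f(18,6)=18411 f(18,8)=8550 f(18,10)=3059 f(18,12)=816 f(18,14)=153 f(18,16)=18 f(18,18)=1
t=19: f(19,-3)=25194 f(19,-1)=65246 f(19,1)=80750 f(19,3)=71706 f(19,5)=49419 f(19,7)=26961 f(19,9)=11609 f(19,11)=3875 f(19,13)=969 f(19,15)=171 f(19,17)=19 f(19,19)=1
t=20: f(20,-2)=90440 f(20,0)=145996 f(20,2)=152456 f(20,4)=121125 f(20,6)=76380 f(20,8)=38570 f(20,10)=15484 f(20,12)=4844 f(20,14)=1140 f(20,16)=190 f(20,18)=20 f(20,20)=1
t=21: f(21,-3)=90440 f(21,-1)=236436 f(21,1)=298452 f(21,3)=273581 f(21,5)=197505 f(21,7)=114950 f(21,9)=54054 f(21,11)=20328 f(21,13)=5984 f(21,15)=1330 f(21,17)=210 f(21,19)=21 f(21,21)=1
Σ_s f(21,s) = 1293292
P = 1293292/2097152 = 323323/524288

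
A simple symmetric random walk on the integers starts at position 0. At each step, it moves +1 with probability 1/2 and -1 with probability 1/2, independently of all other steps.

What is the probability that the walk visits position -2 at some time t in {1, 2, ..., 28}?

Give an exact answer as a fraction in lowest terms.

Count via complement. Let g(t,s) = #length-t paths at position s with S_1..S_t all ≠ -2.
g(t,s) = g(t-1,s-1) + g(t-1,s+1) for s ≠ -2; g(t,-2) = 0.
t=0: g(0,0)=1
t=1: g(1,-1)=1 g(1,1)=1
t=2: g(2,0)=2 g(2,2)=1
t=3: g(3,-1)=2 g(3,1)=3 g(3,3)=1
t=4: g(4,0)=5 g(4,2)=4 g(4,4)=1
t=5: g(5,-1)=5 g(5,1)=9 g(5,3)=5 g(5,5)=1
t=6: g(6,0)=14 g(6,2)=14 g(6,4)=6 g(6,6)=1
t=7: g(7,-1)=14 g(7,1)=28 g(7,3)=20 g(7,5)=7 g(7,7)=1
t=8: g(8,0)=42 g(8,2)=48 g(8,4)=27 g(8,6)=8 g(8,8)=1
t=9: g(9,-1)=42 g(9,1)=90 g(9,3)=75 g(9,5)=35 g(9,7)=9 g(9,9)=1
t=10: g(10,0)=132 g(10,2)=165 g(10,4)=110 g(10,6)=44 g(10,8)=10 g(10,10)=1
t=11: g(11,-1)=132 g(11,1)=297 g(11,3)=275 g(11,5)=154 g(11,7)=54 g(11,9)=11 g(11,11)=1
t=12: g(12,0)=429 g(12,2)=572 g(12,4)=429 g(12,6)=208 g(12,8)=65 g(12,10)=12 g(12,12)=1
t=13: g(13,-1)=429 g(13,1)=1001 g(13,3)=1001 g(13,5)=637 g(13,7)=273 g(13,9)=77 g(13,11)=13 g(13,13)=1
t=14: g(14,0)=1430 g(14,2)=2002 g(14,4)=1638 g(14,6)=910 g(14,8)=350 g(14,10)=90 g(14,12)=14 g(14,14)=1
t=15: g(15,-1)=1430 g(15,1)=3432 g(15,3)=3640 g(15,5)=2548 g(15,7)=1260 g(15,9)=440 g(15,11)=104 g(15,13)=15 g(15,15)=1
t=16: g(16,0)=4862 g(16,2)=7072 g(16,4)=6188 g(16,6)=3808 g(16,8)=1700 g(16,10)=544 g(16,12)=119 g(16,14)=16 g(16,16)=1
t=17: g(17,-1)=4862 g(17,1)=11934 g(17,3)=13260 g(17,5)=9996 g(17,7)=5508 g(17,9)=2244 g(17,11)=663 g(17,13)=135 g(17,15)=17 g(17,17)=1
t=18: g(18,0)=16796 g(18,2)=25194 g(18,4)=23256 g(18,6)=15504 g(18,8)=7752 g(18,10)=2907 g(18,12)=798 g(18,14)=152 g(18,16)=18 g(18,18)=1
t=19: g(19,-1)=16796 g(19,1)=41990 g(19,3)=48450 g(19,5)=38760 g(19,7)=23256 g(19,9)=10659 g(19,11)=3705 g(19,13)=950 g(19,15)=170 g(19,17)=19 g(19,19)=1
t=20: g(20,0)=58786 g(20,2)=90440 g(20,4)=87210 g(20,6)=62016 g(20,8)=33915 g(20,10)=14364 g(20,12)=4655 g(20,14)=1120 g(20,16)=189 g(20,18)=20 g(20,20)=1
t=21: g(21,-1)=58786 g(21,1)=149226 g(21,3)=177650 g(21,5)=149226 g(21,7)=95931 g(21,9)=48279 g(21,11)=19019 g(21,13)=5775 g(21,15)=1309 g(21,17)=209 g(21,19)=21 g(21,21)=1
t=22: g(22,0)=208012 g(22,2)=326876 g(22,4)=326876 g(22,6)=245157 g(22,8)=144210 g(22,10)=67298 g(22,12)=24794 g(22,14)=7084 g(22,16)=1518 g(22,18)=230 g(22,20)=22 g(22,22)=1
t=23: g(23,-1)=208012 g(23,1)=534888 g(23,3)=653752 g(23,5)=572033 g(23,7)=389367 g(23,9)=211508 g(23,11)=92092 g(23,13)=31878 g(23,15)=8602 g(23,17)=1748 g(23,19)=252 g(23,21)=23 g(23,23)=1
t=24: g(24,0)=742900 g(24,2)=1188640 g(24,4)=1225785 g(24,6)=961400 g(24,8)=600875 g(24,10)=303600 g(24,12)=123970 g(24,14)=40480 g(24,16)=10350 g(24,18)=2000 g(24,20)=275 g(24,22)=24 g(24,24)=1
t=25: g(25,-1)=742900 g(25,1)=1931540 g(25,3)=2414425 g(25,5)=2187185 g(25,7)=1562275 g(25,9)=904475 g(25,11)=427570 g(25,13)=164450 g(25,15)=50830 g(25,17)=12350 g(25,19)=2275 g(25,21)=299 g(25,23)=25 g(25,25)=1
t=26: g(26,0)=2674440 g(26,2)=4345965 g(26,4)=4601610 g(26,6)=3749460 g(26,8)=2466750 g(26,10)=1332045 g(26,12)=592020 g(26,14)=215280 g(26,16)=63180 g(26,18)=14625 g(26,20)=2574 g(26,22)=324 g(26,24)=26 g(26,26)=1
t=27: g(27,-1)=2674440 g(27,1)=7020405 g(27,3)=8947575 g(27,5)=8351070 g(27,7)=6216210 g(27,9)=3798795 g(27,11)=1924065 g(27,13)=807300 g(27,15)=278460 g(27,17)=77805 g(27,19)=17199 g(27,21)=2898 g(27,23)=350 g(27,25)=27 g(27,27)=1
t=28: g(28,0)=9694845 g(28,2)=15967980 g(28,4)=17298645 g(28,6)=14567280 g(28,8)=10015005 g(28,10)=5722860 g(28,12)=2731365 g(28,14)=1085760 g(28,16)=356265 g(28,18)=95004 g(28,20)=20097 g(28,22)=3248 g(28,24)=377 g(28,26)=28 g(28,28)=1
Paths never hitting -2: Σ_s g(28,s) = 77558760
Paths hitting -2: 2^28 - 77558760 = 190876696
P = 190876696/268435456 = 23859587/33554432

Answer: 23859587/33554432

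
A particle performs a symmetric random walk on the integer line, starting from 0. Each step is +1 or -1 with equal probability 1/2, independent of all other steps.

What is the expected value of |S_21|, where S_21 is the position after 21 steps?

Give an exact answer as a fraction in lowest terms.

Answer: 969969/262144

Derivation:
S_21 takes values m ≡ 1 (mod 2) with |m| ≤ 21; P(S_21=m) = C(21,(21+m)/2)/2^21.
Total paths: 2^21 = 2097152
Distribution: P(S=-21)=1/2097152, P(S=-19)=21/2097152, P(S=-17)=210/2097152, P(S=-15)=1330/2097152, P(S=-13)=5985/2097152, P(S=-11)=20349/2097152, P(S=-9)=54264/2097152, P(S=-7)=116280/2097152, P(S=-5)=203490/2097152, P(S=-3)=293930/2097152, P(S=-1)=352716/2097152, P(S=1)=352716/2097152, P(S=3)=293930/2097152, P(S=5)=203490/2097152, P(S=7)=116280/2097152, P(S=9)=54264/2097152, P(S=11)=20349/2097152, P(S=13)=5985/2097152, P(S=15)=1330/2097152, P(S=17)=210/2097152, P(S=19)=21/2097152, P(S=21)=1/2097152
E[|S_21|] = Σ_m |m|·P(S_21=m) = 7759752/2097152 = 969969/262144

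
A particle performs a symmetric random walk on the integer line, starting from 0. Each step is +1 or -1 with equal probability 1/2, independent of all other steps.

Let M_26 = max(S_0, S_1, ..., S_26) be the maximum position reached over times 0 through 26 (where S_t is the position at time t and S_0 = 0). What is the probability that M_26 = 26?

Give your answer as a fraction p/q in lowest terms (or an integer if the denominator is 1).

Answer: 1/67108864

Derivation:
Let M_26 = max(S_0,...,S_26). Use the reflection principle: for j ≥ 1, #{paths with M_26 ≥ j} = #{S_26 ≥ j} + #{S_26 ≥ j+1}.
By reflection, #{M_26 ≥ 26} = #{S_26 ≥ 26} + #{S_26 ≥ 27} = 1 + 0 = 1.
#{M_26 ≥ 27} = #{S_26 ≥ 27} + #{S_26 ≥ 28} = 0 + 0 = 0.
#{M_26 = 26} = 1 - 0 = 1.
P(M_26 = 26) = 1/67108864 = 1/67108864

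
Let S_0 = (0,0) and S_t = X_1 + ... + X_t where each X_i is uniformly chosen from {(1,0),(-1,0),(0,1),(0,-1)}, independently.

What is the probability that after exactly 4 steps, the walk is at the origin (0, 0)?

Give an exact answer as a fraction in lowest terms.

Answer: 9/64

Derivation:
Let h be the number of horizontal steps (so 4-h are vertical). To end at (0,0) need (h+0)/2 right-steps and ((4-h)+0)/2 up-steps.
Sum over h with 0 ≤ h ≤ 4, h ≡ 0 (mod 2), 4-h ≡ 0 (mod 2):
h=0: C(4,0)·C(0,0)·C(4,2) = 1·1·6 = 6
h=2: C(4,2)·C(2,1)·C(2,1) = 6·2·2 = 24
h=4: C(4,4)·C(4,2)·C(0,0) = 1·6·1 = 6
Total favorable: 36
Total paths: 4^4 = 256
P = 36/256 = 9/64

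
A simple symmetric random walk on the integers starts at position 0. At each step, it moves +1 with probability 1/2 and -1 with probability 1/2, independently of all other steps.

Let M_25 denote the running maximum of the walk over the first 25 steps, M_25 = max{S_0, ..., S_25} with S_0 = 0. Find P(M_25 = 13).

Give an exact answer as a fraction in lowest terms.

Answer: 44275/8388608

Derivation:
Let M_25 = max(S_0,...,S_25). Use the reflection principle: for j ≥ 1, #{paths with M_25 ≥ j} = #{S_25 ≥ j} + #{S_25 ≥ j+1}.
By reflection, #{M_25 ≥ 13} = #{S_25 ≥ 13} + #{S_25 ≥ 14} = 245506 + 68406 = 313912.
#{M_25 ≥ 14} = #{S_25 ≥ 14} + #{S_25 ≥ 15} = 68406 + 68406 = 136812.
#{M_25 = 13} = 313912 - 136812 = 177100.
P(M_25 = 13) = 177100/33554432 = 44275/8388608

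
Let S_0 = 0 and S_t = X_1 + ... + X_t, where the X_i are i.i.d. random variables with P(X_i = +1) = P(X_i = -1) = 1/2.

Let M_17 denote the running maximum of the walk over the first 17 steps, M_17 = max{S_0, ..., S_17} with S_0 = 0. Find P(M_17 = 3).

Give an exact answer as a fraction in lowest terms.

Let M_17 = max(S_0,...,S_17). Use the reflection principle: for j ≥ 1, #{paths with M_17 ≥ j} = #{S_17 ≥ j} + #{S_17 ≥ j+1}.
By reflection, #{M_17 ≥ 3} = #{S_17 ≥ 3} + #{S_17 ≥ 4} = 41226 + 21778 = 63004.
#{M_17 ≥ 4} = #{S_17 ≥ 4} + #{S_17 ≥ 5} = 21778 + 21778 = 43556.
#{M_17 = 3} = 63004 - 43556 = 19448.
P(M_17 = 3) = 19448/131072 = 2431/16384

Answer: 2431/16384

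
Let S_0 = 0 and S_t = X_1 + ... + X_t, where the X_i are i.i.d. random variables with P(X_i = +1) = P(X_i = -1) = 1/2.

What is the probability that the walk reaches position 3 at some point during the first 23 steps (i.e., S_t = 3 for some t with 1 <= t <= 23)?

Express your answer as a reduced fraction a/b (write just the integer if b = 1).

Count via complement. Let g(t,s) = #length-t paths at position s with S_1..S_t all ≠ 3.
g(t,s) = g(t-1,s-1) + g(t-1,s+1) for s ≠ 3; g(t,3) = 0.
t=0: g(0,0)=1
t=1: g(1,-1)=1 g(1,1)=1
t=2: g(2,-2)=1 g(2,0)=2 g(2,2)=1
t=3: g(3,-3)=1 g(3,-1)=3 g(3,1)=3
t=4: g(4,-4)=1 g(4,-2)=4 g(4,0)=6 g(4,2)=3
t=5: g(5,-5)=1 g(5,-3)=5 g(5,-1)=10 g(5,1)=9
t=6: g(6,-6)=1 g(6,-4)=6 g(6,-2)=15 g(6,0)=19 g(6,2)=9
t=7: g(7,-7)=1 g(7,-5)=7 g(7,-3)=21 g(7,-1)=34 g(7,1)=28
t=8: g(8,-8)=1 g(8,-6)=8 g(8,-4)=28 g(8,-2)=55 g(8,0)=62 g(8,2)=28
t=9: g(9,-9)=1 g(9,-7)=9 g(9,-5)=36 g(9,-3)=83 g(9,-1)=117 g(9,1)=90
t=10: g(10,-10)=1 g(10,-8)=10 g(10,-6)=45 g(10,-4)=119 g(10,-2)=200 g(10,0)=207 g(10,2)=90
t=11: g(11,-11)=1 g(11,-9)=11 g(11,-7)=55 g(11,-5)=164 g(11,-3)=319 g(11,-1)=407 g(11,1)=297
t=12: g(12,-12)=1 g(12,-10)=12 g(12,-8)=66 g(12,-6)=219 g(12,-4)=483 g(12,-2)=726 g(12,0)=704 g(12,2)=297
t=13: g(13,-13)=1 g(13,-11)=13 g(13,-9)=78 g(13,-7)=285 g(13,-5)=702 g(13,-3)=1209 g(13,-1)=1430 g(13,1)=1001
t=14: g(14,-14)=1 g(14,-12)=14 g(14,-10)=91 g(14,-8)=363 g(14,-6)=987 g(14,-4)=1911 g(14,-2)=2639 g(14,0)=2431 g(14,2)=1001
t=15: g(15,-15)=1 g(15,-13)=15 g(15,-11)=105 g(15,-9)=454 g(15,-7)=1350 g(15,-5)=2898 g(15,-3)=4550 g(15,-1)=5070 g(15,1)=3432
t=16: g(16,-16)=1 g(16,-14)=16 g(16,-12)=120 g(16,-10)=559 g(16,-8)=1804 g(16,-6)=4248 g(16,-4)=7448 g(16,-2)=9620 g(16,0)=8502 g(16,2)=3432
t=17: g(17,-17)=1 g(17,-15)=17 g(17,-13)=136 g(17,-11)=679 g(17,-9)=2363 g(17,-7)=6052 g(17,-5)=11696 g(17,-3)=17068 g(17,-1)=18122 g(17,1)=11934
t=18: g(18,-18)=1 g(18,-16)=18 g(18,-14)=153 g(18,-12)=815 g(18,-10)=3042 g(18,-8)=8415 g(18,-6)=17748 g(18,-4)=28764 g(18,-2)=35190 g(18,0)=30056 g(18,2)=11934
t=19: g(19,-19)=1 g(19,-17)=19 g(19,-15)=171 g(19,-13)=968 g(19,-11)=3857 g(19,-9)=11457 g(19,-7)=26163 g(19,-5)=46512 g(19,-3)=63954 g(19,-1)=65246 g(19,1)=41990
t=20: g(20,-20)=1 g(20,-18)=20 g(20,-16)=190 g(20,-14)=1139 g(20,-12)=4825 g(20,-10)=15314 g(20,-8)=37620 g(20,-6)=72675 g(20,-4)=110466 g(20,-2)=129200 g(20,0)=107236 g(20,2)=41990
t=21: g(21,-21)=1 g(21,-19)=21 g(21,-17)=210 g(21,-15)=1329 g(21,-13)=5964 g(21,-11)=20139 g(21,-9)=52934 g(21,-7)=110295 g(21,-5)=183141 g(21,-3)=239666 g(21,-1)=236436 g(21,1)=149226
t=22: g(22,-22)=1 g(22,-20)=22 g(22,-18)=231 g(22,-16)=1539 g(22,-14)=7293 g(22,-12)=26103 g(22,-10)=73073 g(22,-8)=163229 g(22,-6)=293436 g(22,-4)=422807 g(22,-2)=476102 g(22,0)=385662 g(22,2)=149226
t=23: g(23,-23)=1 g(23,-21)=23 g(23,-19)=253 g(23,-17)=1770 g(23,-15)=8832 g(23,-13)=33396 g(23,-11)=99176 g(23,-9)=236302 g(23,-7)=456665 g(23,-5)=716243 g(23,-3)=898909 g(23,-1)=861764 g(23,1)=534888
Paths never hitting 3: Σ_s g(23,s) = 3848222
Paths hitting 3: 2^23 - 3848222 = 4540386
P = 4540386/8388608 = 2270193/4194304

Answer: 2270193/4194304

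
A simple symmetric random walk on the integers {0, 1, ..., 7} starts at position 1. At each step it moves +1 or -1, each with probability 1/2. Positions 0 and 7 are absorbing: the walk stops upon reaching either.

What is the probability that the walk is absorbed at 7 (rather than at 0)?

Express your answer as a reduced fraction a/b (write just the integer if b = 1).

Symmetric walk (p = 1/2): the harmonic-function argument gives P(hit 7 before 0 | start at 1) = a/N.
P = 1/7 = 1/7

Answer: 1/7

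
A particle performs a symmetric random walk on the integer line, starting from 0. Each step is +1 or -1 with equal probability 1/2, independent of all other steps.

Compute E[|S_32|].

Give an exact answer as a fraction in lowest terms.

S_32 takes values m ≡ 0 (mod 2) with |m| ≤ 32; P(S_32=m) = C(32,(32+m)/2)/2^32.
Total paths: 2^32 = 4294967296
Distribution: P(S=-32)=1/4294967296, P(S=-30)=32/4294967296, P(S=-28)=496/4294967296, P(S=-26)=4960/4294967296, P(S=-24)=35960/4294967296, P(S=-22)=201376/4294967296, P(S=-20)=906192/4294967296, P(S=-18)=3365856/4294967296, P(S=-16)=10518300/4294967296, P(S=-14)=28048800/4294967296, P(S=-12)=64512240/4294967296, P(S=-10)=129024480/4294967296, P(S=-8)=225792840/4294967296, P(S=-6)=347373600/4294967296, P(S=-4)=471435600/4294967296, P(S=-2)=565722720/4294967296, P(S=0)=601080390/4294967296, P(S=2)=565722720/4294967296, P(S=4)=471435600/4294967296, P(S=6)=347373600/4294967296, P(S=8)=225792840/4294967296, P(S=10)=129024480/4294967296, P(S=12)=64512240/4294967296, P(S=14)=28048800/4294967296, P(S=16)=10518300/4294967296, P(S=18)=3365856/4294967296, P(S=20)=906192/4294967296, P(S=22)=201376/4294967296, P(S=24)=35960/4294967296, P(S=26)=4960/4294967296, P(S=28)=496/4294967296, P(S=30)=32/4294967296, P(S=32)=1/4294967296
E[|S_32|] = Σ_m |m|·P(S_32=m) = 19234572480/4294967296 = 300540195/67108864

Answer: 300540195/67108864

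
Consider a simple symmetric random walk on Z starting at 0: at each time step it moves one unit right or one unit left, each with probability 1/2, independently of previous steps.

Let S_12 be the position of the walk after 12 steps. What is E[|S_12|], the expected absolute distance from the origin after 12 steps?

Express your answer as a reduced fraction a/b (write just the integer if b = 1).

S_12 takes values m ≡ 0 (mod 2) with |m| ≤ 12; P(S_12=m) = C(12,(12+m)/2)/2^12.
Total paths: 2^12 = 4096
Distribution: P(S=-12)=1/4096, P(S=-10)=12/4096, P(S=-8)=66/4096, P(S=-6)=220/4096, P(S=-4)=495/4096, P(S=-2)=792/4096, P(S=0)=924/4096, P(S=2)=792/4096, P(S=4)=495/4096, P(S=6)=220/4096, P(S=8)=66/4096, P(S=10)=12/4096, P(S=12)=1/4096
E[|S_12|] = Σ_m |m|·P(S_12=m) = 11088/4096 = 693/256

Answer: 693/256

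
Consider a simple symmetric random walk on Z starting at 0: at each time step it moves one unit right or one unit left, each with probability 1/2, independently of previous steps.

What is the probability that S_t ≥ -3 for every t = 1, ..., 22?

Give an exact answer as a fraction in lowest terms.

Answer: 156009/262144

Derivation:
Let f(t,s) = #length-t paths at position s with S_1..S_t all ≥ -3.
f(t,s) = f(t-1,s-1) + f(t-1,s+1) for s ≥ -3; f(t,s) = 0 for s < -3.
t=0: f(0,0)=1
t=1: f(1,-1)=1 f(1,1)=1
t=2: f(2,-2)=1 f(2,0)=2 f(2,2)=1
t=3: f(3,-3)=1 f(3,-1)=3 f(3,1)=3 f(3,3)=1
t=4: f(4,-2)=4 f(4,0)=6 f(4,2)=4 f(4,4)=1
t=5: f(5,-3)=4 f(5,-1)=10 f(5,1)=10 f(5,3)=5 f(5,5)=1
t=6: f(6,-2)=14 f(6,0)=20 f(6,2)=15 f(6,4)=6 f(6,6)=1
t=7: f(7,-3)=14 f(7,-1)=34 f(7,1)=35 f(7,3)=21 f(7,5)=7 f(7,7)=1
t=8: f(8,-2)=48 f(8,0)=69 f(8,2)=56 f(8,4)=28 f(8,6)=8 f(8,8)=1
t=9: f(9,-3)=48 f(9,-1)=117 f(9,1)=125 f(9,3)=84 f(9,5)=36 f(9,7)=9 f(9,9)=1
t=10: f(10,-2)=165 f(10,0)=242 f(10,2)=209 f(10,4)=120 f(10,6)=45 f(10,8)=10 f(10,10)=1
t=11: f(11,-3)=165 f(11,-1)=407 f(11,1)=451 f(11,3)=329 f(11,5)=165 f(11,7)=55 f(11,9)=11 f(11,11)=1
t=12: f(12,-2)=572 f(12,0)=858 f(12,2)=780 f(12,4)=494 f(12,6)=220 f(12,8)=66 f(12,10)=12 f(12,12)=1
t=13: f(13,-3)=572 f(13,-1)=1430 f(13,1)=1638 f(13,3)=1274 f(13,5)=714 f(13,7)=286 f(13,9)=78 f(13,11)=13 f(13,13)=1
t=14: f(14,-2)=2002 f(14,0)=3068 f(14,2)=2912 f(14,4)=1988 f(14,6)=1000 f(14,8)=364 f(14,10)=91 f(14,12)=14 f(14,14)=1
t=15: f(15,-3)=2002 f(15,-1)=5070 f(15,1)=5980 f(15,3)=4900 f(15,5)=2988 f(15,7)=1364 f(15,9)=455 f(15,11)=105 f(15,13)=15 f(15,15)=1
t=16: f(16,-2)=7072 f(16,0)=11050 f(16,2)=10880 f(16,4)=7888 f(16,6)=4352 f(16,8)=1819 f(16,10)=560 f(16,12)=120 f(16,14)=16 f(16,16)=1
t=17: f(17,-3)=7072 f(17,-1)=18122 f(17,1)=21930 f(17,3)=18768 f(17,5)=12240 f(17,7)=6171 f(17,9)=2379 f(17,11)=680 f(17,13)=136 f(17,15)=17 f(17,17)=1
t=18: f(18,-2)=25194 f(18,0)=40052 f(18,2)=40698 f(18,4)=31008 f(18,6)=18411 f(18,8)=8550 f(18,10)=3059 f(18,12)=816 f(18,14)=153 f(18,16)=18 f(18,18)=1
t=19: f(19,-3)=25194 f(19,-1)=65246 f(19,1)=80750 f(19,3)=71706 f(19,5)=49419 f(19,7)=26961 f(19,9)=11609 f(19,11)=3875 f(19,13)=969 f(19,15)=171 f(19,17)=19 f(19,19)=1
t=20: f(20,-2)=90440 f(20,0)=145996 f(20,2)=152456 f(20,4)=121125 f(20,6)=76380 f(20,8)=38570 f(20,10)=15484 f(20,12)=4844 f(20,14)=1140 f(20,16)=190 f(20,18)=20 f(20,20)=1
t=21: f(21,-3)=90440 f(21,-1)=236436 f(21,1)=298452 f(21,3)=273581 f(21,5)=197505 f(21,7)=114950 f(21,9)=54054 f(21,11)=20328 f(21,13)=5984 f(21,15)=1330 f(21,17)=210 f(21,19)=21 f(21,21)=1
t=22: f(22,-2)=326876 f(22,0)=534888 f(22,2)=572033 f(22,4)=471086 f(22,6)=312455 f(22,8)=169004 f(22,10)=74382 f(22,12)=26312 f(22,14)=7314 f(22,16)=1540 f(22,18)=231 f(22,20)=22 f(22,22)=1
Σ_s f(22,s) = 2496144
P = 2496144/4194304 = 156009/262144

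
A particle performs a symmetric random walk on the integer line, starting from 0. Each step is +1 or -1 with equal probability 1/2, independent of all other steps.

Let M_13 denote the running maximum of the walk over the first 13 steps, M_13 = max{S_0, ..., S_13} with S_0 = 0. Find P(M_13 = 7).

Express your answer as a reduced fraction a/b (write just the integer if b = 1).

Let M_13 = max(S_0,...,S_13). Use the reflection principle: for j ≥ 1, #{paths with M_13 ≥ j} = #{S_13 ≥ j} + #{S_13 ≥ j+1}.
By reflection, #{M_13 ≥ 7} = #{S_13 ≥ 7} + #{S_13 ≥ 8} = 378 + 92 = 470.
#{M_13 ≥ 8} = #{S_13 ≥ 8} + #{S_13 ≥ 9} = 92 + 92 = 184.
#{M_13 = 7} = 470 - 184 = 286.
P(M_13 = 7) = 286/8192 = 143/4096

Answer: 143/4096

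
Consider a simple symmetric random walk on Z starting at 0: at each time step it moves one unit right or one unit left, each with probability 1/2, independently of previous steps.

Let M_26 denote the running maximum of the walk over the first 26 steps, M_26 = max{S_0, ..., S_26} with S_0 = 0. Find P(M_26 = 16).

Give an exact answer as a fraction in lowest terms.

Answer: 16445/16777216

Derivation:
Let M_26 = max(S_0,...,S_26). Use the reflection principle: for j ≥ 1, #{paths with M_26 ≥ j} = #{S_26 ≥ j} + #{S_26 ≥ j+1}.
By reflection, #{M_26 ≥ 16} = #{S_26 ≥ 16} + #{S_26 ≥ 17} = 83682 + 17902 = 101584.
#{M_26 ≥ 17} = #{S_26 ≥ 17} + #{S_26 ≥ 18} = 17902 + 17902 = 35804.
#{M_26 = 16} = 101584 - 35804 = 65780.
P(M_26 = 16) = 65780/67108864 = 16445/16777216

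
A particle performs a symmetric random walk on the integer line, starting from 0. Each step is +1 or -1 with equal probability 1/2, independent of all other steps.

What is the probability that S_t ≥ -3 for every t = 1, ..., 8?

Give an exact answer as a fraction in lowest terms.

Let f(t,s) = #length-t paths at position s with S_1..S_t all ≥ -3.
f(t,s) = f(t-1,s-1) + f(t-1,s+1) for s ≥ -3; f(t,s) = 0 for s < -3.
t=0: f(0,0)=1
t=1: f(1,-1)=1 f(1,1)=1
t=2: f(2,-2)=1 f(2,0)=2 f(2,2)=1
t=3: f(3,-3)=1 f(3,-1)=3 f(3,1)=3 f(3,3)=1
t=4: f(4,-2)=4 f(4,0)=6 f(4,2)=4 f(4,4)=1
t=5: f(5,-3)=4 f(5,-1)=10 f(5,1)=10 f(5,3)=5 f(5,5)=1
t=6: f(6,-2)=14 f(6,0)=20 f(6,2)=15 f(6,4)=6 f(6,6)=1
t=7: f(7,-3)=14 f(7,-1)=34 f(7,1)=35 f(7,3)=21 f(7,5)=7 f(7,7)=1
t=8: f(8,-2)=48 f(8,0)=69 f(8,2)=56 f(8,4)=28 f(8,6)=8 f(8,8)=1
Σ_s f(8,s) = 210
P = 210/256 = 105/128

Answer: 105/128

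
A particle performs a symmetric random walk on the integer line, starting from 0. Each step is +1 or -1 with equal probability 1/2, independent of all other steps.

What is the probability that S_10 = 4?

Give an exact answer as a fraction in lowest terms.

Answer: 15/128

Derivation:
To reach position 4 after 10 steps: need 7 steps of +1 and 3 of -1.
Favorable paths: C(10,7) = 120
Total paths: 2^10 = 1024
P = 120/1024 = 15/128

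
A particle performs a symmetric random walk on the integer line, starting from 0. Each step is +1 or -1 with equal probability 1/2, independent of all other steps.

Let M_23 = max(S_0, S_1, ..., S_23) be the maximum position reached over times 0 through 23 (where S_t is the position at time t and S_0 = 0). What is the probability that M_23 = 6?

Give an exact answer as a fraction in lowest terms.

Answer: 245157/4194304

Derivation:
Let M_23 = max(S_0,...,S_23). Use the reflection principle: for j ≥ 1, #{paths with M_23 ≥ j} = #{S_23 ≥ j} + #{S_23 ≥ j+1}.
By reflection, #{M_23 ≥ 6} = #{S_23 ≥ 6} + #{S_23 ≥ 7} = 880970 + 880970 = 1761940.
#{M_23 ≥ 7} = #{S_23 ≥ 7} + #{S_23 ≥ 8} = 880970 + 390656 = 1271626.
#{M_23 = 6} = 1761940 - 1271626 = 490314.
P(M_23 = 6) = 490314/8388608 = 245157/4194304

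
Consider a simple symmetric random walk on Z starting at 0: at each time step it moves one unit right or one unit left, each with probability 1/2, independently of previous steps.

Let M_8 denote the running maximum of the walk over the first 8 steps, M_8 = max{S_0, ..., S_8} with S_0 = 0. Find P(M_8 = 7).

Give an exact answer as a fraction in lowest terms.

Answer: 1/256

Derivation:
Let M_8 = max(S_0,...,S_8). Use the reflection principle: for j ≥ 1, #{paths with M_8 ≥ j} = #{S_8 ≥ j} + #{S_8 ≥ j+1}.
By reflection, #{M_8 ≥ 7} = #{S_8 ≥ 7} + #{S_8 ≥ 8} = 1 + 1 = 2.
#{M_8 ≥ 8} = #{S_8 ≥ 8} + #{S_8 ≥ 9} = 1 + 0 = 1.
#{M_8 = 7} = 2 - 1 = 1.
P(M_8 = 7) = 1/256 = 1/256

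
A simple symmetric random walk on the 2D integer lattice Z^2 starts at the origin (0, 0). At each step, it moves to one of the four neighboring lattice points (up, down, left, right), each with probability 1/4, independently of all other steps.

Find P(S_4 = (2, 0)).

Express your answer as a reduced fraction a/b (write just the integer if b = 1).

Let h be the number of horizontal steps (so 4-h are vertical). To end at (2,0) need (h+2)/2 right-steps and ((4-h)+0)/2 up-steps.
Sum over h with 2 ≤ h ≤ 4, h ≡ 0 (mod 2), 4-h ≡ 0 (mod 2):
h=2: C(4,2)·C(2,2)·C(2,1) = 6·1·2 = 12
h=4: C(4,4)·C(4,3)·C(0,0) = 1·4·1 = 4
Total favorable: 16
Total paths: 4^4 = 256
P = 16/256 = 1/16

Answer: 1/16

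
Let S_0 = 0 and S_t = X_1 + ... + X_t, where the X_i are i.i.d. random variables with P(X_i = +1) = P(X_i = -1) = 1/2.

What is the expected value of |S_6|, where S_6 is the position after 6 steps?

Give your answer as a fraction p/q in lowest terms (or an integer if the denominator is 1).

S_6 takes values m ≡ 0 (mod 2) with |m| ≤ 6; P(S_6=m) = C(6,(6+m)/2)/2^6.
Total paths: 2^6 = 64
Distribution: P(S=-6)=1/64, P(S=-4)=6/64, P(S=-2)=15/64, P(S=0)=20/64, P(S=2)=15/64, P(S=4)=6/64, P(S=6)=1/64
E[|S_6|] = Σ_m |m|·P(S_6=m) = 120/64 = 15/8

Answer: 15/8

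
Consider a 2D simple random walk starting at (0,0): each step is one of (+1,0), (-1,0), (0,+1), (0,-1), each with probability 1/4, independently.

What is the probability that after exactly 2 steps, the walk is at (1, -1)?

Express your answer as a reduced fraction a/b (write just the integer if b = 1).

Let h be the number of horizontal steps (so 2-h are vertical). To end at (1,-1) need (h+1)/2 right-steps and ((2-h)-1)/2 up-steps.
Sum over h with 1 ≤ h ≤ 1, h ≡ 1 (mod 2), 2-h ≡ 1 (mod 2):
h=1: C(2,1)·C(1,1)·C(1,0) = 2·1·1 = 2
Total favorable: 2
Total paths: 4^2 = 16
P = 2/16 = 1/8

Answer: 1/8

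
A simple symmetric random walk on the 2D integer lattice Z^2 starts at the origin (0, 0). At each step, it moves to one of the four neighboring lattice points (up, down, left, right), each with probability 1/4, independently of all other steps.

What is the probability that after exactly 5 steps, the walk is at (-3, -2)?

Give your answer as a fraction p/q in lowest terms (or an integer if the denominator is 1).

Answer: 5/512

Derivation:
Let h be the number of horizontal steps (so 5-h are vertical). To end at (-3,-2) need (h-3)/2 right-steps and ((5-h)-2)/2 up-steps.
Sum over h with 3 ≤ h ≤ 3, h ≡ 1 (mod 2), 5-h ≡ 0 (mod 2):
h=3: C(5,3)·C(3,0)·C(2,0) = 10·1·1 = 10
Total favorable: 10
Total paths: 4^5 = 1024
P = 10/1024 = 5/512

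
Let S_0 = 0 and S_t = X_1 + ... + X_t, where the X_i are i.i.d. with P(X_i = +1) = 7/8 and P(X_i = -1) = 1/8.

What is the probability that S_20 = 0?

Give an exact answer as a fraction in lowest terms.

To be at 0 after 20 steps: need exactly 10 steps of +1 and 10 of -1.
Number of such sequences: C(20,10) = 184756
Each has probability (7/8)^10 · (1/8)^10 = 282475249/1152921504606846976
P = 184756 · 282475249/1152921504606846976 = 13047249276061/288230376151711744

Answer: 13047249276061/288230376151711744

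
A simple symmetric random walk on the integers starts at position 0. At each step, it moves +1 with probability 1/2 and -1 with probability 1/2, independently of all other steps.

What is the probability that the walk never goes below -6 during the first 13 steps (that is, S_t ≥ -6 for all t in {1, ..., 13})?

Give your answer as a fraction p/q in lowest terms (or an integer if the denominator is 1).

Let f(t,s) = #length-t paths at position s with S_1..S_t all ≥ -6.
f(t,s) = f(t-1,s-1) + f(t-1,s+1) for s ≥ -6; f(t,s) = 0 for s < -6.
t=0: f(0,0)=1
t=1: f(1,-1)=1 f(1,1)=1
t=2: f(2,-2)=1 f(2,0)=2 f(2,2)=1
t=3: f(3,-3)=1 f(3,-1)=3 f(3,1)=3 f(3,3)=1
t=4: f(4,-4)=1 f(4,-2)=4 f(4,0)=6 f(4,2)=4 f(4,4)=1
t=5: f(5,-5)=1 f(5,-3)=5 f(5,-1)=10 f(5,1)=10 f(5,3)=5 f(5,5)=1
t=6: f(6,-6)=1 f(6,-4)=6 f(6,-2)=15 f(6,0)=20 f(6,2)=15 f(6,4)=6 f(6,6)=1
t=7: f(7,-5)=7 f(7,-3)=21 f(7,-1)=35 f(7,1)=35 f(7,3)=21 f(7,5)=7 f(7,7)=1
t=8: f(8,-6)=7 f(8,-4)=28 f(8,-2)=56 f(8,0)=70 f(8,2)=56 f(8,4)=28 f(8,6)=8 f(8,8)=1
t=9: f(9,-5)=35 f(9,-3)=84 f(9,-1)=126 f(9,1)=126 f(9,3)=84 f(9,5)=36 f(9,7)=9 f(9,9)=1
t=10: f(10,-6)=35 f(10,-4)=119 f(10,-2)=210 f(10,0)=252 f(10,2)=210 f(10,4)=120 f(10,6)=45 f(10,8)=10 f(10,10)=1
t=11: f(11,-5)=154 f(11,-3)=329 f(11,-1)=462 f(11,1)=462 f(11,3)=330 f(11,5)=165 f(11,7)=55 f(11,9)=11 f(11,11)=1
t=12: f(12,-6)=154 f(12,-4)=483 f(12,-2)=791 f(12,0)=924 f(12,2)=792 f(12,4)=495 f(12,6)=220 f(12,8)=66 f(12,10)=12 f(12,12)=1
t=13: f(13,-5)=637 f(13,-3)=1274 f(13,-1)=1715 f(13,1)=1716 f(13,3)=1287 f(13,5)=715 f(13,7)=286 f(13,9)=78 f(13,11)=13 f(13,13)=1
Σ_s f(13,s) = 7722
P = 7722/8192 = 3861/4096

Answer: 3861/4096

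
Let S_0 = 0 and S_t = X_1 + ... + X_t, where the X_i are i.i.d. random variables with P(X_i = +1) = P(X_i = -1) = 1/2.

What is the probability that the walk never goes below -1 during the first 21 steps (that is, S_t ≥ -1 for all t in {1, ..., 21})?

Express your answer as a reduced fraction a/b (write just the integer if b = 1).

Let f(t,s) = #length-t paths at position s with S_1..S_t all ≥ -1.
f(t,s) = f(t-1,s-1) + f(t-1,s+1) for s ≥ -1; f(t,s) = 0 for s < -1.
t=0: f(0,0)=1
t=1: f(1,-1)=1 f(1,1)=1
t=2: f(2,0)=2 f(2,2)=1
t=3: f(3,-1)=2 f(3,1)=3 f(3,3)=1
t=4: f(4,0)=5 f(4,2)=4 f(4,4)=1
t=5: f(5,-1)=5 f(5,1)=9 f(5,3)=5 f(5,5)=1
t=6: f(6,0)=14 f(6,2)=14 f(6,4)=6 f(6,6)=1
t=7: f(7,-1)=14 f(7,1)=28 f(7,3)=20 f(7,5)=7 f(7,7)=1
t=8: f(8,0)=42 f(8,2)=48 f(8,4)=27 f(8,6)=8 f(8,8)=1
t=9: f(9,-1)=42 f(9,1)=90 f(9,3)=75 f(9,5)=35 f(9,7)=9 f(9,9)=1
t=10: f(10,0)=132 f(10,2)=165 f(10,4)=110 f(10,6)=44 f(10,8)=10 f(10,10)=1
t=11: f(11,-1)=132 f(11,1)=297 f(11,3)=275 f(11,5)=154 f(11,7)=54 f(11,9)=11 f(11,11)=1
t=12: f(12,0)=429 f(12,2)=572 f(12,4)=429 f(12,6)=208 f(12,8)=65 f(12,10)=12 f(12,12)=1
t=13: f(13,-1)=429 f(13,1)=1001 f(13,3)=1001 f(13,5)=637 f(13,7)=273 f(13,9)=77 f(13,11)=13 f(13,13)=1
t=14: f(14,0)=1430 f(14,2)=2002 f(14,4)=1638 f(14,6)=910 f(14,8)=350 f(14,10)=90 f(14,12)=14 f(14,14)=1
t=15: f(15,-1)=1430 f(15,1)=3432 f(15,3)=3640 f(15,5)=2548 f(15,7)=1260 f(15,9)=440 f(15,11)=104 f(15,13)=15 f(15,15)=1
t=16: f(16,0)=4862 f(16,2)=7072 f(16,4)=6188 f(16,6)=3808 f(16,8)=1700 f(16,10)=544 f(16,12)=119 f(16,14)=16 f(16,16)=1
t=17: f(17,-1)=4862 f(17,1)=11934 f(17,3)=13260 f(17,5)=9996 f(17,7)=5508 f(17,9)=2244 f(17,11)=663 f(17,13)=135 f(17,15)=17 f(17,17)=1
t=18: f(18,0)=16796 f(18,2)=25194 f(18,4)=23256 f(18,6)=15504 f(18,8)=7752 f(18,10)=2907 f(18,12)=798 f(18,14)=152 f(18,16)=18 f(18,18)=1
t=19: f(19,-1)=16796 f(19,1)=41990 f(19,3)=48450 f(19,5)=38760 f(19,7)=23256 f(19,9)=10659 f(19,11)=3705 f(19,13)=950 f(19,15)=170 f(19,17)=19 f(19,19)=1
t=20: f(20,0)=58786 f(20,2)=90440 f(20,4)=87210 f(20,6)=62016 f(20,8)=33915 f(20,10)=14364 f(20,12)=4655 f(20,14)=1120 f(20,16)=189 f(20,18)=20 f(20,20)=1
t=21: f(21,-1)=58786 f(21,1)=149226 f(21,3)=177650 f(21,5)=149226 f(21,7)=95931 f(21,9)=48279 f(21,11)=19019 f(21,13)=5775 f(21,15)=1309 f(21,17)=209 f(21,19)=21 f(21,21)=1
Σ_s f(21,s) = 705432
P = 705432/2097152 = 88179/262144

Answer: 88179/262144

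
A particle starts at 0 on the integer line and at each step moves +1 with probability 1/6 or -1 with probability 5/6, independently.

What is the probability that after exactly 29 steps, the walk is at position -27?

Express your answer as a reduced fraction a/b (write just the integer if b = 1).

To reach position -27 after 29 steps: need 1 step of +1 and 28 steps of -1.
Number of such sequences: C(29,1) = 29
Each has probability (1/6)^1 · (5/6)^28 = 37252902984619140625/36845653286788892983296
P = 29 · 37252902984619140625/36845653286788892983296 = 1080334186553955078125/36845653286788892983296

Answer: 1080334186553955078125/36845653286788892983296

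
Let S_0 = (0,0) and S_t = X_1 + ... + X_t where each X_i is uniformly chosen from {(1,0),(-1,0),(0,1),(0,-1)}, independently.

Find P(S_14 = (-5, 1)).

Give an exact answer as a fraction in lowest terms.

Answer: 1002001/134217728

Derivation:
Let h be the number of horizontal steps (so 14-h are vertical). To end at (-5,1) need (h-5)/2 right-steps and ((14-h)+1)/2 up-steps.
Sum over h with 5 ≤ h ≤ 13, h ≡ 1 (mod 2), 14-h ≡ 1 (mod 2):
h=5: C(14,5)·C(5,0)·C(9,5) = 2002·1·126 = 252252
h=7: C(14,7)·C(7,1)·C(7,4) = 3432·7·35 = 840840
h=9: C(14,9)·C(9,2)·C(5,3) = 2002·36·10 = 720720
h=11: C(14,11)·C(11,3)·C(3,2) = 364·165·3 = 180180
h=13: C(14,13)·C(13,4)·C(1,1) = 14·715·1 = 10010
Total favorable: 2004002
Total paths: 4^14 = 268435456
P = 2004002/268435456 = 1002001/134217728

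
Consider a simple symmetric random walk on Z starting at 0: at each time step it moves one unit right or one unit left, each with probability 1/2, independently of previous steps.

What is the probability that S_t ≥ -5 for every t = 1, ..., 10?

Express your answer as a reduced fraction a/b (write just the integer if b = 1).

Let f(t,s) = #length-t paths at position s with S_1..S_t all ≥ -5.
f(t,s) = f(t-1,s-1) + f(t-1,s+1) for s ≥ -5; f(t,s) = 0 for s < -5.
t=0: f(0,0)=1
t=1: f(1,-1)=1 f(1,1)=1
t=2: f(2,-2)=1 f(2,0)=2 f(2,2)=1
t=3: f(3,-3)=1 f(3,-1)=3 f(3,1)=3 f(3,3)=1
t=4: f(4,-4)=1 f(4,-2)=4 f(4,0)=6 f(4,2)=4 f(4,4)=1
t=5: f(5,-5)=1 f(5,-3)=5 f(5,-1)=10 f(5,1)=10 f(5,3)=5 f(5,5)=1
t=6: f(6,-4)=6 f(6,-2)=15 f(6,0)=20 f(6,2)=15 f(6,4)=6 f(6,6)=1
t=7: f(7,-5)=6 f(7,-3)=21 f(7,-1)=35 f(7,1)=35 f(7,3)=21 f(7,5)=7 f(7,7)=1
t=8: f(8,-4)=27 f(8,-2)=56 f(8,0)=70 f(8,2)=56 f(8,4)=28 f(8,6)=8 f(8,8)=1
t=9: f(9,-5)=27 f(9,-3)=83 f(9,-1)=126 f(9,1)=126 f(9,3)=84 f(9,5)=36 f(9,7)=9 f(9,9)=1
t=10: f(10,-4)=110 f(10,-2)=209 f(10,0)=252 f(10,2)=210 f(10,4)=120 f(10,6)=45 f(10,8)=10 f(10,10)=1
Σ_s f(10,s) = 957
P = 957/1024 = 957/1024

Answer: 957/1024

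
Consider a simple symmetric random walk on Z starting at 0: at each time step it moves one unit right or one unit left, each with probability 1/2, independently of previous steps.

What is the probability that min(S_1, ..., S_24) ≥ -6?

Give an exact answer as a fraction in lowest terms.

Let f(t,s) = #length-t paths at position s with S_1..S_t all ≥ -6.
f(t,s) = f(t-1,s-1) + f(t-1,s+1) for s ≥ -6; f(t,s) = 0 for s < -6.
t=0: f(0,0)=1
t=1: f(1,-1)=1 f(1,1)=1
t=2: f(2,-2)=1 f(2,0)=2 f(2,2)=1
t=3: f(3,-3)=1 f(3,-1)=3 f(3,1)=3 f(3,3)=1
t=4: f(4,-4)=1 f(4,-2)=4 f(4,0)=6 f(4,2)=4 f(4,4)=1
t=5: f(5,-5)=1 f(5,-3)=5 f(5,-1)=10 f(5,1)=10 f(5,3)=5 f(5,5)=1
t=6: f(6,-6)=1 f(6,-4)=6 f(6,-2)=15 f(6,0)=20 f(6,2)=15 f(6,4)=6 f(6,6)=1
t=7: f(7,-5)=7 f(7,-3)=21 f(7,-1)=35 f(7,1)=35 f(7,3)=21 f(7,5)=7 f(7,7)=1
t=8: f(8,-6)=7 f(8,-4)=28 f(8,-2)=56 f(8,0)=70 f(8,2)=56 f(8,4)=28 f(8,6)=8 f(8,8)=1
t=9: f(9,-5)=35 f(9,-3)=84 f(9,-1)=126 f(9,1)=126 f(9,3)=84 f(9,5)=36 f(9,7)=9 f(9,9)=1
t=10: f(10,-6)=35 f(10,-4)=119 f(10,-2)=210 f(10,0)=252 f(10,2)=210 f(10,4)=120 f(10,6)=45 f(10,8)=10 f(10,10)=1
t=11: f(11,-5)=154 f(11,-3)=329 f(11,-1)=462 f(11,1)=462 f(11,3)=330 f(11,5)=165 f(11,7)=55 f(11,9)=11 f(11,11)=1
t=12: f(12,-6)=154 f(12,-4)=483 f(12,-2)=791 f(12,0)=924 f(12,2)=792 f(12,4)=495 f(12,6)=220 f(12,8)=66 f(12,10)=12 f(12,12)=1
t=13: f(13,-5)=637 f(13,-3)=1274 f(13,-1)=1715 f(13,1)=1716 f(13,3)=1287 f(13,5)=715 f(13,7)=286 f(13,9)=78 f(13,11)=13 f(13,13)=1
t=14: f(14,-6)=637 f(14,-4)=1911 f(14,-2)=2989 f(14,0)=3431 f(14,2)=3003 f(14,4)=2002 f(14,6)=1001 f(14,8)=364 f(14,10)=91 f(14,12)=14 f(14,14)=1
t=15: f(15,-5)=2548 f(15,-3)=4900 f(15,-1)=6420 f(15,1)=6434 f(15,3)=5005 f(15,5)=3003 f(15,7)=1365 f(15,9)=455 f(15,11)=105 f(15,13)=15 f(15,15)=1
t=16: f(16,-6)=2548 f(16,-4)=7448 f(16,-2)=11320 f(16,0)=12854 f(16,2)=11439 f(16,4)=8008 f(16,6)=4368 f(16,8)=1820 f(16,10)=560 f(16,12)=120 f(16,14)=16 f(16,16)=1
t=17: f(17,-5)=9996 f(17,-3)=18768 f(17,-1)=24174 f(17,1)=24293 f(17,3)=19447 f(17,5)=12376 f(17,7)=6188 f(17,9)=2380 f(17,11)=680 f(17,13)=136 f(17,15)=17 f(17,17)=1
t=18: f(18,-6)=9996 f(18,-4)=28764 f(18,-2)=42942 f(18,0)=48467 f(18,2)=43740 f(18,4)=31823 f(18,6)=18564 f(18,8)=8568 f(18,10)=3060 f(18,12)=816 f(18,14)=153 f(18,16)=18 f(18,18)=1
t=19: f(19,-5)=38760 f(19,-3)=71706 f(19,-1)=91409 f(19,1)=92207 f(19,3)=75563 f(19,5)=50387 f(19,7)=27132 f(19,9)=11628 f(19,11)=3876 f(19,13)=969 f(19,15)=171 f(19,17)=19 f(19,19)=1
t=20: f(20,-6)=38760 f(20,-4)=110466 f(20,-2)=163115 f(20,0)=183616 f(20,2)=167770 f(20,4)=125950 f(20,6)=77519 f(20,8)=38760 f(20,10)=15504 f(20,12)=4845 f(20,14)=1140 f(20,16)=190 f(20,18)=20 f(20,20)=1
t=21: f(21,-5)=149226 f(21,-3)=273581 f(21,-1)=346731 f(21,1)=351386 f(21,3)=293720 f(21,5)=203469 f(21,7)=116279 f(21,9)=54264 f(21,11)=20349 f(21,13)=5985 f(21,15)=1330 f(21,17)=210 f(21,19)=21 f(21,21)=1
t=22: f(22,-6)=149226 f(22,-4)=422807 f(22,-2)=620312 f(22,0)=698117 f(22,2)=645106 f(22,4)=497189 f(22,6)=319748 f(22,8)=170543 f(22,10)=74613 f(22,12)=26334 f(22,14)=7315 f(22,16)=1540 f(22,18)=231 f(22,20)=22 f(22,22)=1
t=23: f(23,-5)=572033 f(23,-3)=1043119 f(23,-1)=1318429 f(23,1)=1343223 f(23,3)=1142295 f(23,5)=816937 f(23,7)=490291 f(23,9)=245156 f(23,11)=100947 f(23,13)=33649 f(23,15)=8855 f(23,17)=1771 f(23,19)=253 f(23,21)=23 f(23,23)=1
t=24: f(24,-6)=572033 f(24,-4)=1615152 f(24,-2)=2361548 f(24,0)=2661652 f(24,2)=2485518 f(24,4)=1959232 f(24,6)=1307228 f(24,8)=735447 f(24,10)=346103 f(24,12)=134596 f(24,14)=42504 f(24,16)=10626 f(24,18)=2024 f(24,20)=276 f(24,22)=24 f(24,24)=1
Σ_s f(24,s) = 14233964
P = 14233964/16777216 = 3558491/4194304

Answer: 3558491/4194304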